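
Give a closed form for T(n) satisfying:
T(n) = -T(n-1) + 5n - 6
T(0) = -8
First-order linear with linear forcing.
Homogeneous solution: T_h(n) = A·(-1)^n.
Try particular T_p(n) = pn + q. Substituting:
  pn + q = -(p(n-1) + q) + 5n - 6.
Matching the n-coefficient: p = -p + 5 ⇒ p = \frac{5}{2}.
Matching constants: q = p - q - 6 ⇒ q = - \frac{7}{4}.
General: T(n) = A·(-1)^n + \frac{5 n}{2} - \frac{7}{4}.
Apply T(0) = -8: A - \frac{7}{4} = -8 ⇒ A = - \frac{25}{4}.
So T(n) = - \frac{25 \left(-1\right)^{n}}{4} + \frac{5 n}{2} - \frac{7}{4}.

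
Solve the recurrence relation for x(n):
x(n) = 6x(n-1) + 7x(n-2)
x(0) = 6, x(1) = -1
Characteristic equation: x² - 6x - 7 = 0, which factors as (x - (7))(x - (-1)) = 0.
Roots r₁ = 7, r₂ = -1 (distinct).
General solution: x(n) = A·(7)^n + B·(-1)^n.
From x(0) = 6: A + B = 6.
From x(1) = -1: 7A - B = -1.
Solving: A = \frac{5}{8}, B = \frac{43}{8}.
So x(n) = \frac{43 \left(-1\right)^{n}}{8} + \frac{5 \cdot 7^{n}}{8}.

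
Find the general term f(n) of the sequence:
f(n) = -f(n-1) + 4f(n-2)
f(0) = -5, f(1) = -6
Characteristic equation: x² + x - 4 = 0.
Discriminant Δ = (-1)² + 4·(4) = 17.
Roots r₁,₂ = (-1 ± √17)/2, so r₁ = - \frac{1}{2} + \frac{\sqrt{17}}{2}, r₂ = - \frac{\sqrt{17}}{2} - \frac{1}{2}.
General solution: f(n) = A·r₁^n + B·r₂^n.
From the initial conditions, A + B = -5 and r₁A + r₂B = -6.
Since r₁ - r₂ = √17: A = (-6 - (-5)r₂)/√17 = - \frac{5}{2} - \frac{\sqrt{17}}{2}, and B = -5 - A = - \frac{5}{2} + \frac{\sqrt{17}}{2}.
So f(n) = \left(- \frac{5}{2} - \frac{\sqrt{17}}{2}\right)\left(- \frac{1}{2} + \frac{\sqrt{17}}{2}\right)^n + \left(- \frac{5}{2} + \frac{\sqrt{17}}{2}\right)\left(- \frac{\sqrt{17}}{2} - \frac{1}{2}\right)^n.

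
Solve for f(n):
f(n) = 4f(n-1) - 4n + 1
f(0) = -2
First-order linear with linear forcing.
Homogeneous solution: f_h(n) = A·(4)^n.
Try particular f_p(n) = pn + q. Substituting:
  pn + q = 4(p(n-1) + q) - 4n + 1.
Matching the n-coefficient: p = 4p - 4 ⇒ p = \frac{4}{3}.
Matching constants: q = -4p + 4q + 1 ⇒ q = \frac{13}{9}.
General: f(n) = A·(4)^n + \frac{4 n}{3} + \frac{13}{9}.
Apply f(0) = -2: A + \frac{13}{9} = -2 ⇒ A = - \frac{31}{9}.
So f(n) = - \frac{31 \cdot 4^{n}}{9} + \frac{4 n}{3} + \frac{13}{9}.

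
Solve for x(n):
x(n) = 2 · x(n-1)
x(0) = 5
Pure geometric recurrence with ratio 2.
By induction x(n) = x(0) · (2)^n = 5 \cdot 2^{n}.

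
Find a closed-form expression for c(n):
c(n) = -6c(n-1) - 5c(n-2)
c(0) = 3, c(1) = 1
Characteristic equation: x² + 6x + 5 = 0, which factors as (x - (-5))(x - (-1)) = 0.
Roots r₁ = -5, r₂ = -1 (distinct).
General solution: c(n) = A·(-5)^n + B·(-1)^n.
From c(0) = 3: A + B = 3.
From c(1) = 1: -5A - B = 1.
Solving: A = -1, B = 4.
So c(n) = 4 \left(-1\right)^{n} - \left(-5\right)^{n}.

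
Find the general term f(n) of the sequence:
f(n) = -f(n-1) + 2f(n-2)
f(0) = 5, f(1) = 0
Characteristic equation: x² + x - 2 = 0, which factors as (x - (1))(x - (-2)) = 0.
Roots r₁ = 1, r₂ = -2 (distinct).
General solution: f(n) = A·(1)^n + B·(-2)^n.
From f(0) = 5: A + B = 5.
From f(1) = 0: A - 2B = 0.
Solving: A = \frac{10}{3}, B = \frac{5}{3}.
So f(n) = \frac{5 \left(-2\right)^{n}}{3} + \frac{10}{3}.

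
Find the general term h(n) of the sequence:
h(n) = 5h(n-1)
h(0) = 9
This is a homogeneous first-order recurrence with ratio 5.
By induction h(n) = h(0) · (5)^n = 9 \cdot 5^{n}.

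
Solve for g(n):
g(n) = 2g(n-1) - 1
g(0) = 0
First-order linear non-homogeneous.
Homogeneous solution: g_h(n) = A·(2)^n.
Try constant particular solution g_p = K: K = 2K - 1 ⇒ K = 1.
General: g(n) = A·(2)^n + 1.
Apply g(0) = 0: A + 1 = 0 ⇒ A = -1.
So g(n) = 1 - 2^{n}.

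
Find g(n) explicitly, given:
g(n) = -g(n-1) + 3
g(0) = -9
First-order linear non-homogeneous.
Homogeneous solution: g_h(n) = A·(-1)^n.
Try constant particular solution g_p = K: K = -K + 3 ⇒ K = \frac{3}{2}.
General: g(n) = A·(-1)^n + \frac{3}{2}.
Apply g(0) = -9: A + \frac{3}{2} = -9 ⇒ A = - \frac{21}{2}.
So g(n) = \frac{3}{2} - \frac{21 \left(-1\right)^{n}}{2}.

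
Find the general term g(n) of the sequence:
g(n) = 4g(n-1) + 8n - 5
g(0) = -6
First-order linear with linear forcing.
Homogeneous solution: g_h(n) = A·(4)^n.
Try particular g_p(n) = pn + q. Substituting:
  pn + q = 4(p(n-1) + q) + 8n - 5.
Matching the n-coefficient: p = 4p + 8 ⇒ p = - \frac{8}{3}.
Matching constants: q = -4p + 4q - 5 ⇒ q = - \frac{17}{9}.
General: g(n) = A·(4)^n - \frac{8 n}{3} - \frac{17}{9}.
Apply g(0) = -6: A - \frac{17}{9} = -6 ⇒ A = - \frac{37}{9}.
So g(n) = - \frac{37 \cdot 4^{n}}{9} - \frac{8 n}{3} - \frac{17}{9}.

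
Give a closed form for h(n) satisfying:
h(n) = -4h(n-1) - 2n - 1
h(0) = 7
First-order linear with linear forcing.
Homogeneous solution: h_h(n) = A·(-4)^n.
Try particular h_p(n) = pn + q. Substituting:
  pn + q = -4(p(n-1) + q) - 2n - 1.
Matching the n-coefficient: p = -4p - 2 ⇒ p = - \frac{2}{5}.
Matching constants: q = 4p - 4q - 1 ⇒ q = - \frac{13}{25}.
General: h(n) = A·(-4)^n - \frac{2 n}{5} - \frac{13}{25}.
Apply h(0) = 7: A - \frac{13}{25} = 7 ⇒ A = \frac{188}{25}.
So h(n) = \frac{188 \left(-4\right)^{n}}{25} - \frac{2 n}{5} - \frac{13}{25}.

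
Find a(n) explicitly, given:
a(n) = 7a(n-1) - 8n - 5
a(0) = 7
First-order linear with linear forcing.
Homogeneous solution: a_h(n) = A·(7)^n.
Try particular a_p(n) = pn + q. Substituting:
  pn + q = 7(p(n-1) + q) - 8n - 5.
Matching the n-coefficient: p = 7p - 8 ⇒ p = \frac{4}{3}.
Matching constants: q = -7p + 7q - 5 ⇒ q = \frac{43}{18}.
General: a(n) = A·(7)^n + \frac{4 n}{3} + \frac{43}{18}.
Apply a(0) = 7: A + \frac{43}{18} = 7 ⇒ A = \frac{83}{18}.
So a(n) = \frac{83 \cdot 7^{n}}{18} + \frac{4 n}{3} + \frac{43}{18}.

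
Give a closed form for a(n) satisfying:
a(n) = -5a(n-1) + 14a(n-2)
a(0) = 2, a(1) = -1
Characteristic equation: x² + 5x - 14 = 0, which factors as (x - (-7))(x - (2)) = 0.
Roots r₁ = -7, r₂ = 2 (distinct).
General solution: a(n) = A·(-7)^n + B·(2)^n.
From a(0) = 2: A + B = 2.
From a(1) = -1: -7A + 2B = -1.
Solving: A = \frac{5}{9}, B = \frac{13}{9}.
So a(n) = \frac{5 \left(-7\right)^{n}}{9} + \frac{13 \cdot 2^{n}}{9}.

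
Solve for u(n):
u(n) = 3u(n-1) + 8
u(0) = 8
First-order linear non-homogeneous.
Homogeneous solution: u_h(n) = A·(3)^n.
Try constant particular solution u_p = K: K = 3K + 8 ⇒ K = -4.
General: u(n) = A·(3)^n - 4.
Apply u(0) = 8: A - 4 = 8 ⇒ A = 12.
So u(n) = 12 \cdot 3^{n} - 4.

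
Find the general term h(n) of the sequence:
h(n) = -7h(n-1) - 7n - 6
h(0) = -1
First-order linear with linear forcing.
Homogeneous solution: h_h(n) = A·(-7)^n.
Try particular h_p(n) = pn + q. Substituting:
  pn + q = -7(p(n-1) + q) - 7n - 6.
Matching the n-coefficient: p = -7p - 7 ⇒ p = - \frac{7}{8}.
Matching constants: q = 7p - 7q - 6 ⇒ q = - \frac{97}{64}.
General: h(n) = A·(-7)^n - \frac{7 n}{8} - \frac{97}{64}.
Apply h(0) = -1: A - \frac{97}{64} = -1 ⇒ A = \frac{33}{64}.
So h(n) = \frac{33 \left(-7\right)^{n}}{64} - \frac{7 n}{8} - \frac{97}{64}.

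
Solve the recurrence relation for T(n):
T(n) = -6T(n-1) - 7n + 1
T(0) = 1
First-order linear with linear forcing.
Homogeneous solution: T_h(n) = A·(-6)^n.
Try particular T_p(n) = pn + q. Substituting:
  pn + q = -6(p(n-1) + q) - 7n + 1.
Matching the n-coefficient: p = -6p - 7 ⇒ p = -1.
Matching constants: q = 6p - 6q + 1 ⇒ q = - \frac{5}{7}.
General: T(n) = A·(-6)^n - n - \frac{5}{7}.
Apply T(0) = 1: A - \frac{5}{7} = 1 ⇒ A = \frac{12}{7}.
So T(n) = \frac{12 \left(-6\right)^{n}}{7} - n - \frac{5}{7}.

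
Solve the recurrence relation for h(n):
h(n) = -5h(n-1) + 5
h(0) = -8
First-order linear non-homogeneous.
Homogeneous solution: h_h(n) = A·(-5)^n.
Try constant particular solution h_p = K: K = -5K + 5 ⇒ K = \frac{5}{6}.
General: h(n) = A·(-5)^n + \frac{5}{6}.
Apply h(0) = -8: A + \frac{5}{6} = -8 ⇒ A = - \frac{53}{6}.
So h(n) = \frac{5}{6} - \frac{53 \left(-5\right)^{n}}{6}.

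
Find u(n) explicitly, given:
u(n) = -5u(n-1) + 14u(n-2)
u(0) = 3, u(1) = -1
Characteristic equation: x² + 5x - 14 = 0, which factors as (x - (2))(x - (-7)) = 0.
Roots r₁ = 2, r₂ = -7 (distinct).
General solution: u(n) = A·(2)^n + B·(-7)^n.
From u(0) = 3: A + B = 3.
From u(1) = -1: 2A - 7B = -1.
Solving: A = \frac{20}{9}, B = \frac{7}{9}.
So u(n) = \frac{7 \left(-7\right)^{n}}{9} + \frac{20 \cdot 2^{n}}{9}.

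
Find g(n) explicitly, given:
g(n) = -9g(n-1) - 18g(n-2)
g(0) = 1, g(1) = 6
Characteristic equation: x² + 9x + 18 = 0, which factors as (x - (-3))(x - (-6)) = 0.
Roots r₁ = -3, r₂ = -6 (distinct).
General solution: g(n) = A·(-3)^n + B·(-6)^n.
From g(0) = 1: A + B = 1.
From g(1) = 6: -3A - 6B = 6.
Solving: A = 4, B = -3.
So g(n) = 4 \left(-3\right)^{n} - 3 \left(-6\right)^{n}.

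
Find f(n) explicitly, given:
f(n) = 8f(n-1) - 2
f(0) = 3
First-order linear non-homogeneous.
Homogeneous solution: f_h(n) = A·(8)^n.
Try constant particular solution f_p = K: K = 8K - 2 ⇒ K = \frac{2}{7}.
General: f(n) = A·(8)^n + \frac{2}{7}.
Apply f(0) = 3: A + \frac{2}{7} = 3 ⇒ A = \frac{19}{7}.
So f(n) = \frac{19 \cdot 8^{n}}{7} + \frac{2}{7}.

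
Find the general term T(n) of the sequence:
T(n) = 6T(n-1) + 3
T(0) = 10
First-order linear non-homogeneous.
Homogeneous solution: T_h(n) = A·(6)^n.
Try constant particular solution T_p = K: K = 6K + 3 ⇒ K = - \frac{3}{5}.
General: T(n) = A·(6)^n - \frac{3}{5}.
Apply T(0) = 10: A - \frac{3}{5} = 10 ⇒ A = \frac{53}{5}.
So T(n) = \frac{53 \cdot 6^{n}}{5} - \frac{3}{5}.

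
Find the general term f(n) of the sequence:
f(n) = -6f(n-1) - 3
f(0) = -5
First-order linear non-homogeneous.
Homogeneous solution: f_h(n) = A·(-6)^n.
Try constant particular solution f_p = K: K = -6K - 3 ⇒ K = - \frac{3}{7}.
General: f(n) = A·(-6)^n - \frac{3}{7}.
Apply f(0) = -5: A - \frac{3}{7} = -5 ⇒ A = - \frac{32}{7}.
So f(n) = - \frac{32 \left(-6\right)^{n}}{7} - \frac{3}{7}.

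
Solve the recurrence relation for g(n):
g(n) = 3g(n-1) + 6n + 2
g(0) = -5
First-order linear with linear forcing.
Homogeneous solution: g_h(n) = A·(3)^n.
Try particular g_p(n) = pn + q. Substituting:
  pn + q = 3(p(n-1) + q) + 6n + 2.
Matching the n-coefficient: p = 3p + 6 ⇒ p = -3.
Matching constants: q = -3p + 3q + 2 ⇒ q = - \frac{11}{2}.
General: g(n) = A·(3)^n - 3 n - \frac{11}{2}.
Apply g(0) = -5: A - \frac{11}{2} = -5 ⇒ A = \frac{1}{2}.
So g(n) = \frac{3^{n}}{2} - 3 n - \frac{11}{2}.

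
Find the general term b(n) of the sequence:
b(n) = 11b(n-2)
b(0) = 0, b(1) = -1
Characteristic equation: x² - 11 = 0.
Discriminant Δ = (0)² + 4·(11) = 44.
Roots r₁,₂ = (0 ± √44)/2, so r₁ = \sqrt{11}, r₂ = - \sqrt{11}.
General solution: b(n) = A·r₁^n + B·r₂^n.
From the initial conditions, A + B = 0 and r₁A + r₂B = -1.
Since r₁ - r₂ = √44: A = (-1 - (0)r₂)/√44 = - \frac{\sqrt{11}}{22}, and B = 0 - A = \frac{\sqrt{11}}{22}.
So b(n) = \left(- \frac{\sqrt{11}}{22}\right)\left(\sqrt{11}\right)^n + \left(\frac{\sqrt{11}}{22}\right)\left(- \sqrt{11}\right)^n.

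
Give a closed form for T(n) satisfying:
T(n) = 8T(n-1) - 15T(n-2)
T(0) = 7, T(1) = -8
Characteristic equation: x² - 8x + 15 = 0, which factors as (x - (3))(x - (5)) = 0.
Roots r₁ = 3, r₂ = 5 (distinct).
General solution: T(n) = A·(3)^n + B·(5)^n.
From T(0) = 7: A + B = 7.
From T(1) = -8: 3A + 5B = -8.
Solving: A = \frac{43}{2}, B = - \frac{29}{2}.
So T(n) = \frac{43 \cdot 3^{n}}{2} - \frac{29 \cdot 5^{n}}{2}.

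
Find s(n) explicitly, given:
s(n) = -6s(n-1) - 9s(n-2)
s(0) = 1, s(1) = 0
Characteristic equation: x² + 6x + 9 = 0, which is (x - (-3))².
Repeated root r = -3.
General solution: s(n) = (A + Bn)·(-3)^n.
From s(0) = 1: A = 1.
From s(1) = 0: (A + B)·(-3) = 0 ⇒ B = -1.
So s(n) = \left(1 - n\right) \cdot (-3)^n.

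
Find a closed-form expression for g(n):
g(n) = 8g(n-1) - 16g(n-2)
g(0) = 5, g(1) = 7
Characteristic equation: x² - 8x + 16 = 0, which is (x - (4))².
Repeated root r = 4.
General solution: g(n) = (A + Bn)·(4)^n.
From g(0) = 5: A = 5.
From g(1) = 7: (A + B)·(4) = 7 ⇒ B = - \frac{13}{4}.
So g(n) = \left(5 - \frac{13 n}{4}\right) \cdot (4)^n.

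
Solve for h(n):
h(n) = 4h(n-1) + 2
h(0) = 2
First-order linear non-homogeneous.
Homogeneous solution: h_h(n) = A·(4)^n.
Try constant particular solution h_p = K: K = 4K + 2 ⇒ K = - \frac{2}{3}.
General: h(n) = A·(4)^n - \frac{2}{3}.
Apply h(0) = 2: A - \frac{2}{3} = 2 ⇒ A = \frac{8}{3}.
So h(n) = \frac{8 \cdot 4^{n}}{3} - \frac{2}{3}.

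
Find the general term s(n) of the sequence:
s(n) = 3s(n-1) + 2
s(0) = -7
First-order linear non-homogeneous.
Homogeneous solution: s_h(n) = A·(3)^n.
Try constant particular solution s_p = K: K = 3K + 2 ⇒ K = -1.
General: s(n) = A·(3)^n - 1.
Apply s(0) = -7: A - 1 = -7 ⇒ A = -6.
So s(n) = - 6 \cdot 3^{n} - 1.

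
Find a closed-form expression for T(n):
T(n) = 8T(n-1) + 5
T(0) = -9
First-order linear non-homogeneous.
Homogeneous solution: T_h(n) = A·(8)^n.
Try constant particular solution T_p = K: K = 8K + 5 ⇒ K = - \frac{5}{7}.
General: T(n) = A·(8)^n - \frac{5}{7}.
Apply T(0) = -9: A - \frac{5}{7} = -9 ⇒ A = - \frac{58}{7}.
So T(n) = - \frac{58 \cdot 8^{n}}{7} - \frac{5}{7}.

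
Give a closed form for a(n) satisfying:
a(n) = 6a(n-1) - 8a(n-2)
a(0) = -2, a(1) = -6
Characteristic equation: x² - 6x + 8 = 0, which factors as (x - (2))(x - (4)) = 0.
Roots r₁ = 2, r₂ = 4 (distinct).
General solution: a(n) = A·(2)^n + B·(4)^n.
From a(0) = -2: A + B = -2.
From a(1) = -6: 2A + 4B = -6.
Solving: A = -1, B = -1.
So a(n) = - 2^{n} - 4^{n}.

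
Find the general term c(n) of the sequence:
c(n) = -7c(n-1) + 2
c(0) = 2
First-order linear non-homogeneous.
Homogeneous solution: c_h(n) = A·(-7)^n.
Try constant particular solution c_p = K: K = -7K + 2 ⇒ K = \frac{1}{4}.
General: c(n) = A·(-7)^n + \frac{1}{4}.
Apply c(0) = 2: A + \frac{1}{4} = 2 ⇒ A = \frac{7}{4}.
So c(n) = \frac{7 \left(-7\right)^{n}}{4} + \frac{1}{4}.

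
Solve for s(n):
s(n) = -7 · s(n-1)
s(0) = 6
Pure geometric recurrence with ratio -7.
By induction s(n) = s(0) · (-7)^n = 6 \left(-7\right)^{n}.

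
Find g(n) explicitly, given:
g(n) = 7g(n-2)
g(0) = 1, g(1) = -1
Characteristic equation: x² - 7 = 0.
Discriminant Δ = (0)² + 4·(7) = 28.
Roots r₁,₂ = (0 ± √28)/2, so r₁ = \sqrt{7}, r₂ = - \sqrt{7}.
General solution: g(n) = A·r₁^n + B·r₂^n.
From the initial conditions, A + B = 1 and r₁A + r₂B = -1.
Since r₁ - r₂ = √28: A = (-1 - (1)r₂)/√28 = \frac{1}{2} - \frac{\sqrt{7}}{14}, and B = 1 - A = \frac{\sqrt{7}}{14} + \frac{1}{2}.
So g(n) = \left(\frac{1}{2} - \frac{\sqrt{7}}{14}\right)\left(\sqrt{7}\right)^n + \left(\frac{\sqrt{7}}{14} + \frac{1}{2}\right)\left(- \sqrt{7}\right)^n.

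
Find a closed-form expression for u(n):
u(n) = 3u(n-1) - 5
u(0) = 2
First-order linear non-homogeneous.
Homogeneous solution: u_h(n) = A·(3)^n.
Try constant particular solution u_p = K: K = 3K - 5 ⇒ K = \frac{5}{2}.
General: u(n) = A·(3)^n + \frac{5}{2}.
Apply u(0) = 2: A + \frac{5}{2} = 2 ⇒ A = - \frac{1}{2}.
So u(n) = \frac{5}{2} - \frac{3^{n}}{2}.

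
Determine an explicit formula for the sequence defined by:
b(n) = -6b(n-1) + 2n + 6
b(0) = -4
First-order linear with linear forcing.
Homogeneous solution: b_h(n) = A·(-6)^n.
Try particular b_p(n) = pn + q. Substituting:
  pn + q = -6(p(n-1) + q) + 2n + 6.
Matching the n-coefficient: p = -6p + 2 ⇒ p = \frac{2}{7}.
Matching constants: q = 6p - 6q + 6 ⇒ q = \frac{54}{49}.
General: b(n) = A·(-6)^n + \frac{2 n}{7} + \frac{54}{49}.
Apply b(0) = -4: A + \frac{54}{49} = -4 ⇒ A = - \frac{250}{49}.
So b(n) = - \frac{250 \left(-6\right)^{n}}{49} + \frac{2 n}{7} + \frac{54}{49}.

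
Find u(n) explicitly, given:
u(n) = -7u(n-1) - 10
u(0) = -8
First-order linear non-homogeneous.
Homogeneous solution: u_h(n) = A·(-7)^n.
Try constant particular solution u_p = K: K = -7K - 10 ⇒ K = - \frac{5}{4}.
General: u(n) = A·(-7)^n - \frac{5}{4}.
Apply u(0) = -8: A - \frac{5}{4} = -8 ⇒ A = - \frac{27}{4}.
So u(n) = - \frac{27 \left(-7\right)^{n}}{4} - \frac{5}{4}.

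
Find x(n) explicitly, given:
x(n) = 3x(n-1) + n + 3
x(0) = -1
First-order linear with linear forcing.
Homogeneous solution: x_h(n) = A·(3)^n.
Try particular x_p(n) = pn + q. Substituting:
  pn + q = 3(p(n-1) + q) + n + 3.
Matching the n-coefficient: p = 3p + 1 ⇒ p = - \frac{1}{2}.
Matching constants: q = -3p + 3q + 3 ⇒ q = - \frac{9}{4}.
General: x(n) = A·(3)^n - \frac{n}{2} - \frac{9}{4}.
Apply x(0) = -1: A - \frac{9}{4} = -1 ⇒ A = \frac{5}{4}.
So x(n) = \frac{5 \cdot 3^{n}}{4} - \frac{n}{2} - \frac{9}{4}.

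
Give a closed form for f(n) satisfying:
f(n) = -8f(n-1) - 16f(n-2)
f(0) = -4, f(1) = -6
Characteristic equation: x² + 8x + 16 = 0, which is (x - (-4))².
Repeated root r = -4.
General solution: f(n) = (A + Bn)·(-4)^n.
From f(0) = -4: A = -4.
From f(1) = -6: (A + B)·(-4) = -6 ⇒ B = \frac{11}{2}.
So f(n) = \left(\frac{11 n}{2} - 4\right) \cdot (-4)^n.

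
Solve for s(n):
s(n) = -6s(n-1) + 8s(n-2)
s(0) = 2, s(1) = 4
Characteristic equation: x² + 6x - 8 = 0.
Discriminant Δ = (-6)² + 4·(8) = 68.
Roots r₁,₂ = (-6 ± √68)/2, so r₁ = -3 + \sqrt{17}, r₂ = - \sqrt{17} - 3.
General solution: s(n) = A·r₁^n + B·r₂^n.
From the initial conditions, A + B = 2 and r₁A + r₂B = 4.
Since r₁ - r₂ = √68: A = (4 - (2)r₂)/√68 = 1 + \frac{5 \sqrt{17}}{17}, and B = 2 - A = 1 - \frac{5 \sqrt{17}}{17}.
So s(n) = \left(1 + \frac{5 \sqrt{17}}{17}\right)\left(-3 + \sqrt{17}\right)^n + \left(1 - \frac{5 \sqrt{17}}{17}\right)\left(- \sqrt{17} - 3\right)^n.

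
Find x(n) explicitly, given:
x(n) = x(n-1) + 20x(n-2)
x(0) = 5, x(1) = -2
Characteristic equation: x² - x - 20 = 0, which factors as (x - (-4))(x - (5)) = 0.
Roots r₁ = -4, r₂ = 5 (distinct).
General solution: x(n) = A·(-4)^n + B·(5)^n.
From x(0) = 5: A + B = 5.
From x(1) = -2: -4A + 5B = -2.
Solving: A = 3, B = 2.
So x(n) = 3 \left(-4\right)^{n} + 2 \cdot 5^{n}.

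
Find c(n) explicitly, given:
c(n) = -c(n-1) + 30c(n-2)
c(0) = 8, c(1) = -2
Characteristic equation: x² + x - 30 = 0, which factors as (x - (-6))(x - (5)) = 0.
Roots r₁ = -6, r₂ = 5 (distinct).
General solution: c(n) = A·(-6)^n + B·(5)^n.
From c(0) = 8: A + B = 8.
From c(1) = -2: -6A + 5B = -2.
Solving: A = \frac{42}{11}, B = \frac{46}{11}.
So c(n) = \frac{42 \left(-6\right)^{n}}{11} + \frac{46 \cdot 5^{n}}{11}.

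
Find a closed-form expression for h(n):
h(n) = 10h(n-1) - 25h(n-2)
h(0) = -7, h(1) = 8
Characteristic equation: x² - 10x + 25 = 0, which is (x - (5))².
Repeated root r = 5.
General solution: h(n) = (A + Bn)·(5)^n.
From h(0) = -7: A = -7.
From h(1) = 8: (A + B)·(5) = 8 ⇒ B = \frac{43}{5}.
So h(n) = \left(\frac{43 n}{5} - 7\right) \cdot (5)^n.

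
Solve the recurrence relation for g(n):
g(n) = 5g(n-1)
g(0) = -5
This is a homogeneous first-order recurrence with ratio 5.
By induction g(n) = g(0) · (5)^n = - 5 \cdot 5^{n}.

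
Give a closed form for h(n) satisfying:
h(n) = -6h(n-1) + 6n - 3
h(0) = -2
First-order linear with linear forcing.
Homogeneous solution: h_h(n) = A·(-6)^n.
Try particular h_p(n) = pn + q. Substituting:
  pn + q = -6(p(n-1) + q) + 6n - 3.
Matching the n-coefficient: p = -6p + 6 ⇒ p = \frac{6}{7}.
Matching constants: q = 6p - 6q - 3 ⇒ q = \frac{15}{49}.
General: h(n) = A·(-6)^n + \frac{6 n}{7} + \frac{15}{49}.
Apply h(0) = -2: A + \frac{15}{49} = -2 ⇒ A = - \frac{113}{49}.
So h(n) = - \frac{113 \left(-6\right)^{n}}{49} + \frac{6 n}{7} + \frac{15}{49}.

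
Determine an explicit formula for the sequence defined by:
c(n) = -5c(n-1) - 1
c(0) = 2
First-order linear non-homogeneous.
Homogeneous solution: c_h(n) = A·(-5)^n.
Try constant particular solution c_p = K: K = -5K - 1 ⇒ K = - \frac{1}{6}.
General: c(n) = A·(-5)^n - \frac{1}{6}.
Apply c(0) = 2: A - \frac{1}{6} = 2 ⇒ A = \frac{13}{6}.
So c(n) = \frac{13 \left(-5\right)^{n}}{6} - \frac{1}{6}.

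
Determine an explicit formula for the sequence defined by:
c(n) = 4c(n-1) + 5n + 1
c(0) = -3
First-order linear with linear forcing.
Homogeneous solution: c_h(n) = A·(4)^n.
Try particular c_p(n) = pn + q. Substituting:
  pn + q = 4(p(n-1) + q) + 5n + 1.
Matching the n-coefficient: p = 4p + 5 ⇒ p = - \frac{5}{3}.
Matching constants: q = -4p + 4q + 1 ⇒ q = - \frac{23}{9}.
General: c(n) = A·(4)^n - \frac{5 n}{3} - \frac{23}{9}.
Apply c(0) = -3: A - \frac{23}{9} = -3 ⇒ A = - \frac{4}{9}.
So c(n) = - \frac{4 \cdot 4^{n}}{9} - \frac{5 n}{3} - \frac{23}{9}.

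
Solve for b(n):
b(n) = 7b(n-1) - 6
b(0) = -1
First-order linear non-homogeneous.
Homogeneous solution: b_h(n) = A·(7)^n.
Try constant particular solution b_p = K: K = 7K - 6 ⇒ K = 1.
General: b(n) = A·(7)^n + 1.
Apply b(0) = -1: A + 1 = -1 ⇒ A = -2.
So b(n) = 1 - 2 \cdot 7^{n}.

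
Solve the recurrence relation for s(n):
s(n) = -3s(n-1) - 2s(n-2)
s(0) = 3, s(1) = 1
Characteristic equation: x² + 3x + 2 = 0, which factors as (x - (-1))(x - (-2)) = 0.
Roots r₁ = -1, r₂ = -2 (distinct).
General solution: s(n) = A·(-1)^n + B·(-2)^n.
From s(0) = 3: A + B = 3.
From s(1) = 1: -A - 2B = 1.
Solving: A = 7, B = -4.
So s(n) = 7 \left(-1\right)^{n} - 4 \left(-2\right)^{n}.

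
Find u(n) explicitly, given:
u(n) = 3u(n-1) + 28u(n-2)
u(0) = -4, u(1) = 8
Characteristic equation: x² - 3x - 28 = 0, which factors as (x - (-4))(x - (7)) = 0.
Roots r₁ = -4, r₂ = 7 (distinct).
General solution: u(n) = A·(-4)^n + B·(7)^n.
From u(0) = -4: A + B = -4.
From u(1) = 8: -4A + 7B = 8.
Solving: A = - \frac{36}{11}, B = - \frac{8}{11}.
So u(n) = - \frac{36 \left(-4\right)^{n}}{11} - \frac{8 \cdot 7^{n}}{11}.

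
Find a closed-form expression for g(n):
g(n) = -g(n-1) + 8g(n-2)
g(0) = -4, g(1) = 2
Characteristic equation: x² + x - 8 = 0.
Discriminant Δ = (-1)² + 4·(8) = 33.
Roots r₁,₂ = (-1 ± √33)/2, so r₁ = - \frac{1}{2} + \frac{\sqrt{33}}{2}, r₂ = - \frac{\sqrt{33}}{2} - \frac{1}{2}.
General solution: g(n) = A·r₁^n + B·r₂^n.
From the initial conditions, A + B = -4 and r₁A + r₂B = 2.
Since r₁ - r₂ = √33: A = (2 - (-4)r₂)/√33 = -2, and B = -4 - A = -2.
So g(n) = \left(-2\right)\left(- \frac{1}{2} + \frac{\sqrt{33}}{2}\right)^n + \left(-2\right)\left(- \frac{\sqrt{33}}{2} - \frac{1}{2}\right)^n.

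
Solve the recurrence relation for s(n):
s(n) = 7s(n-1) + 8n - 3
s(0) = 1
First-order linear with linear forcing.
Homogeneous solution: s_h(n) = A·(7)^n.
Try particular s_p(n) = pn + q. Substituting:
  pn + q = 7(p(n-1) + q) + 8n - 3.
Matching the n-coefficient: p = 7p + 8 ⇒ p = - \frac{4}{3}.
Matching constants: q = -7p + 7q - 3 ⇒ q = - \frac{19}{18}.
General: s(n) = A·(7)^n - \frac{4 n}{3} - \frac{19}{18}.
Apply s(0) = 1: A - \frac{19}{18} = 1 ⇒ A = \frac{37}{18}.
So s(n) = \frac{37 \cdot 7^{n}}{18} - \frac{4 n}{3} - \frac{19}{18}.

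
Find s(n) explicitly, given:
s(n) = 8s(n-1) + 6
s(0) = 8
First-order linear non-homogeneous.
Homogeneous solution: s_h(n) = A·(8)^n.
Try constant particular solution s_p = K: K = 8K + 6 ⇒ K = - \frac{6}{7}.
General: s(n) = A·(8)^n - \frac{6}{7}.
Apply s(0) = 8: A - \frac{6}{7} = 8 ⇒ A = \frac{62}{7}.
So s(n) = \frac{62 \cdot 8^{n}}{7} - \frac{6}{7}.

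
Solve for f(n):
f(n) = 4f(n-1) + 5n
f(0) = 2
First-order linear with linear forcing.
Homogeneous solution: f_h(n) = A·(4)^n.
Try particular f_p(n) = pn + q. Substituting:
  pn + q = 4(p(n-1) + q) + 5n.
Matching the n-coefficient: p = 4p + 5 ⇒ p = - \frac{5}{3}.
Matching constants: q = -4p + 4q ⇒ q = - \frac{20}{9}.
General: f(n) = A·(4)^n - \frac{5 n}{3} - \frac{20}{9}.
Apply f(0) = 2: A - \frac{20}{9} = 2 ⇒ A = \frac{38}{9}.
So f(n) = \frac{38 \cdot 4^{n}}{9} - \frac{5 n}{3} - \frac{20}{9}.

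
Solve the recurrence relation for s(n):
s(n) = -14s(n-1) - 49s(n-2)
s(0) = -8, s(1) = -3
Characteristic equation: x² + 14x + 49 = 0, which is (x - (-7))².
Repeated root r = -7.
General solution: s(n) = (A + Bn)·(-7)^n.
From s(0) = -8: A = -8.
From s(1) = -3: (A + B)·(-7) = -3 ⇒ B = \frac{59}{7}.
So s(n) = \left(\frac{59 n}{7} - 8\right) \cdot (-7)^n.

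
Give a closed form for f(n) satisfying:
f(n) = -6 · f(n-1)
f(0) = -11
Pure geometric recurrence with ratio -6.
By induction f(n) = f(0) · (-6)^n = - 11 \left(-6\right)^{n}.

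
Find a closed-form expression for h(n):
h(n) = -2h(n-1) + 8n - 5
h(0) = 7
First-order linear with linear forcing.
Homogeneous solution: h_h(n) = A·(-2)^n.
Try particular h_p(n) = pn + q. Substituting:
  pn + q = -2(p(n-1) + q) + 8n - 5.
Matching the n-coefficient: p = -2p + 8 ⇒ p = \frac{8}{3}.
Matching constants: q = 2p - 2q - 5 ⇒ q = \frac{1}{9}.
General: h(n) = A·(-2)^n + \frac{8 n}{3} + \frac{1}{9}.
Apply h(0) = 7: A + \frac{1}{9} = 7 ⇒ A = \frac{62}{9}.
So h(n) = \frac{62 \left(-2\right)^{n}}{9} + \frac{8 n}{3} + \frac{1}{9}.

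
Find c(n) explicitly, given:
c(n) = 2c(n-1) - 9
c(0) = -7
First-order linear non-homogeneous.
Homogeneous solution: c_h(n) = A·(2)^n.
Try constant particular solution c_p = K: K = 2K - 9 ⇒ K = 9.
General: c(n) = A·(2)^n + 9.
Apply c(0) = -7: A + 9 = -7 ⇒ A = -16.
So c(n) = 9 - 16 \cdot 2^{n}.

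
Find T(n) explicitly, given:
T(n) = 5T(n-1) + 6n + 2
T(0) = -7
First-order linear with linear forcing.
Homogeneous solution: T_h(n) = A·(5)^n.
Try particular T_p(n) = pn + q. Substituting:
  pn + q = 5(p(n-1) + q) + 6n + 2.
Matching the n-coefficient: p = 5p + 6 ⇒ p = - \frac{3}{2}.
Matching constants: q = -5p + 5q + 2 ⇒ q = - \frac{19}{8}.
General: T(n) = A·(5)^n - \frac{3 n}{2} - \frac{19}{8}.
Apply T(0) = -7: A - \frac{19}{8} = -7 ⇒ A = - \frac{37}{8}.
So T(n) = - \frac{37 \cdot 5^{n}}{8} - \frac{3 n}{2} - \frac{19}{8}.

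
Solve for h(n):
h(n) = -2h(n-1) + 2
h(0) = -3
First-order linear non-homogeneous.
Homogeneous solution: h_h(n) = A·(-2)^n.
Try constant particular solution h_p = K: K = -2K + 2 ⇒ K = \frac{2}{3}.
General: h(n) = A·(-2)^n + \frac{2}{3}.
Apply h(0) = -3: A + \frac{2}{3} = -3 ⇒ A = - \frac{11}{3}.
So h(n) = \frac{2}{3} - \frac{11 \left(-2\right)^{n}}{3}.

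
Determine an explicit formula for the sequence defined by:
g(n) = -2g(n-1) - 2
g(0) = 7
First-order linear non-homogeneous.
Homogeneous solution: g_h(n) = A·(-2)^n.
Try constant particular solution g_p = K: K = -2K - 2 ⇒ K = - \frac{2}{3}.
General: g(n) = A·(-2)^n - \frac{2}{3}.
Apply g(0) = 7: A - \frac{2}{3} = 7 ⇒ A = \frac{23}{3}.
So g(n) = \frac{23 \left(-2\right)^{n}}{3} - \frac{2}{3}.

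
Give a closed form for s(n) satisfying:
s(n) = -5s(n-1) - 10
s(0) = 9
First-order linear non-homogeneous.
Homogeneous solution: s_h(n) = A·(-5)^n.
Try constant particular solution s_p = K: K = -5K - 10 ⇒ K = - \frac{5}{3}.
General: s(n) = A·(-5)^n - \frac{5}{3}.
Apply s(0) = 9: A - \frac{5}{3} = 9 ⇒ A = \frac{32}{3}.
So s(n) = \frac{32 \left(-5\right)^{n}}{3} - \frac{5}{3}.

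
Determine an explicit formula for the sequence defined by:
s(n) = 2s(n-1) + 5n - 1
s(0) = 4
First-order linear with linear forcing.
Homogeneous solution: s_h(n) = A·(2)^n.
Try particular s_p(n) = pn + q. Substituting:
  pn + q = 2(p(n-1) + q) + 5n - 1.
Matching the n-coefficient: p = 2p + 5 ⇒ p = -5.
Matching constants: q = -2p + 2q - 1 ⇒ q = -9.
General: s(n) = A·(2)^n - 5 n - 9.
Apply s(0) = 4: A - 9 = 4 ⇒ A = 13.
So s(n) = 13 \cdot 2^{n} - 5 n - 9.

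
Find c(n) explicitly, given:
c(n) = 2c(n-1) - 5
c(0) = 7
First-order linear non-homogeneous.
Homogeneous solution: c_h(n) = A·(2)^n.
Try constant particular solution c_p = K: K = 2K - 5 ⇒ K = 5.
General: c(n) = A·(2)^n + 5.
Apply c(0) = 7: A + 5 = 7 ⇒ A = 2.
So c(n) = 2 \cdot 2^{n} + 5.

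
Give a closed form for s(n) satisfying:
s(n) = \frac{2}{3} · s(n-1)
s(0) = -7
Pure geometric recurrence with ratio \frac{2}{3}.
By induction s(n) = s(0) · (\frac{2}{3})^n = - 7 \left(\frac{2}{3}\right)^{n}.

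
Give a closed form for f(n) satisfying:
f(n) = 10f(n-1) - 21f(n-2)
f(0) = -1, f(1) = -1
Characteristic equation: x² - 10x + 21 = 0, which factors as (x - (3))(x - (7)) = 0.
Roots r₁ = 3, r₂ = 7 (distinct).
General solution: f(n) = A·(3)^n + B·(7)^n.
From f(0) = -1: A + B = -1.
From f(1) = -1: 3A + 7B = -1.
Solving: A = - \frac{3}{2}, B = \frac{1}{2}.
So f(n) = - \frac{3 \cdot 3^{n}}{2} + \frac{7^{n}}{2}.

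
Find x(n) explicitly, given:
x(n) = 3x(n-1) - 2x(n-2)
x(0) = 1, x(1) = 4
Characteristic equation: x² - 3x + 2 = 0, which factors as (x - (2))(x - (1)) = 0.
Roots r₁ = 2, r₂ = 1 (distinct).
General solution: x(n) = A·(2)^n + B·(1)^n.
From x(0) = 1: A + B = 1.
From x(1) = 4: 2A + B = 4.
Solving: A = 3, B = -2.
So x(n) = 3 \cdot 2^{n} - 2.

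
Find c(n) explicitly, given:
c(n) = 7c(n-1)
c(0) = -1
This is a homogeneous first-order recurrence with ratio 7.
By induction c(n) = c(0) · (7)^n = - 7^{n}.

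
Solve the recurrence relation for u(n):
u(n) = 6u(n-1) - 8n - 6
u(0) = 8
First-order linear with linear forcing.
Homogeneous solution: u_h(n) = A·(6)^n.
Try particular u_p(n) = pn + q. Substituting:
  pn + q = 6(p(n-1) + q) - 8n - 6.
Matching the n-coefficient: p = 6p - 8 ⇒ p = \frac{8}{5}.
Matching constants: q = -6p + 6q - 6 ⇒ q = \frac{78}{25}.
General: u(n) = A·(6)^n + \frac{8 n}{5} + \frac{78}{25}.
Apply u(0) = 8: A + \frac{78}{25} = 8 ⇒ A = \frac{122}{25}.
So u(n) = \frac{122 \cdot 6^{n}}{25} + \frac{8 n}{5} + \frac{78}{25}.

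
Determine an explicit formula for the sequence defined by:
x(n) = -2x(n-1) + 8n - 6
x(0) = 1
First-order linear with linear forcing.
Homogeneous solution: x_h(n) = A·(-2)^n.
Try particular x_p(n) = pn + q. Substituting:
  pn + q = -2(p(n-1) + q) + 8n - 6.
Matching the n-coefficient: p = -2p + 8 ⇒ p = \frac{8}{3}.
Matching constants: q = 2p - 2q - 6 ⇒ q = - \frac{2}{9}.
General: x(n) = A·(-2)^n + \frac{8 n}{3} - \frac{2}{9}.
Apply x(0) = 1: A - \frac{2}{9} = 1 ⇒ A = \frac{11}{9}.
So x(n) = \frac{11 \left(-2\right)^{n}}{9} + \frac{8 n}{3} - \frac{2}{9}.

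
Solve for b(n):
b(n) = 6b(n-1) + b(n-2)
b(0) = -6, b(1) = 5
Characteristic equation: x² - 6x - 1 = 0.
Discriminant Δ = (6)² + 4·(1) = 40.
Roots r₁,₂ = (6 ± √40)/2, so r₁ = 3 + \sqrt{10}, r₂ = 3 - \sqrt{10}.
General solution: b(n) = A·r₁^n + B·r₂^n.
From the initial conditions, A + B = -6 and r₁A + r₂B = 5.
Since r₁ - r₂ = √40: A = (5 - (-6)r₂)/√40 = -3 + \frac{23 \sqrt{10}}{20}, and B = -6 - A = - \frac{23 \sqrt{10}}{20} - 3.
So b(n) = \left(-3 + \frac{23 \sqrt{10}}{20}\right)\left(3 + \sqrt{10}\right)^n + \left(- \frac{23 \sqrt{10}}{20} - 3\right)\left(3 - \sqrt{10}\right)^n.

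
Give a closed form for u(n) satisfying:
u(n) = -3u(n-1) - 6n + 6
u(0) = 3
First-order linear with linear forcing.
Homogeneous solution: u_h(n) = A·(-3)^n.
Try particular u_p(n) = pn + q. Substituting:
  pn + q = -3(p(n-1) + q) - 6n + 6.
Matching the n-coefficient: p = -3p - 6 ⇒ p = - \frac{3}{2}.
Matching constants: q = 3p - 3q + 6 ⇒ q = \frac{3}{8}.
General: u(n) = A·(-3)^n - \frac{3 n}{2} + \frac{3}{8}.
Apply u(0) = 3: A + \frac{3}{8} = 3 ⇒ A = \frac{21}{8}.
So u(n) = \frac{21 \left(-3\right)^{n}}{8} - \frac{3 n}{2} + \frac{3}{8}.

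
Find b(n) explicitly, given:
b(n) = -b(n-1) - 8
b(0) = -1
First-order linear non-homogeneous.
Homogeneous solution: b_h(n) = A·(-1)^n.
Try constant particular solution b_p = K: K = -K - 8 ⇒ K = -4.
General: b(n) = A·(-1)^n - 4.
Apply b(0) = -1: A - 4 = -1 ⇒ A = 3.
So b(n) = 3 \left(-1\right)^{n} - 4.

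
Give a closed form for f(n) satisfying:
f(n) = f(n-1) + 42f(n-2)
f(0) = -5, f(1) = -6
Characteristic equation: x² - x - 42 = 0, which factors as (x - (-6))(x - (7)) = 0.
Roots r₁ = -6, r₂ = 7 (distinct).
General solution: f(n) = A·(-6)^n + B·(7)^n.
From f(0) = -5: A + B = -5.
From f(1) = -6: -6A + 7B = -6.
Solving: A = - \frac{29}{13}, B = - \frac{36}{13}.
So f(n) = - \frac{29 \left(-6\right)^{n}}{13} - \frac{36 \cdot 7^{n}}{13}.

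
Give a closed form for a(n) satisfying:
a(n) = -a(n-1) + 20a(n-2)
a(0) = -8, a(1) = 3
Characteristic equation: x² + x - 20 = 0, which factors as (x - (4))(x - (-5)) = 0.
Roots r₁ = 4, r₂ = -5 (distinct).
General solution: a(n) = A·(4)^n + B·(-5)^n.
From a(0) = -8: A + B = -8.
From a(1) = 3: 4A - 5B = 3.
Solving: A = - \frac{37}{9}, B = - \frac{35}{9}.
So a(n) = - \frac{35 \left(-5\right)^{n}}{9} - \frac{37 \cdot 4^{n}}{9}.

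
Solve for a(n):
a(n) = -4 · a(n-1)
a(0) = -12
Pure geometric recurrence with ratio -4.
By induction a(n) = a(0) · (-4)^n = - 12 \left(-4\right)^{n}.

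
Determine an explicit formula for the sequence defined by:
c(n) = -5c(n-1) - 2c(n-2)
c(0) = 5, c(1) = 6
Characteristic equation: x² + 5x + 2 = 0.
Discriminant Δ = (-5)² + 4·(-2) = 17.
Roots r₁,₂ = (-5 ± √17)/2, so r₁ = - \frac{5}{2} + \frac{\sqrt{17}}{2}, r₂ = - \frac{5}{2} - \frac{\sqrt{17}}{2}.
General solution: c(n) = A·r₁^n + B·r₂^n.
From the initial conditions, A + B = 5 and r₁A + r₂B = 6.
Since r₁ - r₂ = √17: A = (6 - (5)r₂)/√17 = \frac{5}{2} + \frac{37 \sqrt{17}}{34}, and B = 5 - A = \frac{5}{2} - \frac{37 \sqrt{17}}{34}.
So c(n) = \left(\frac{5}{2} + \frac{37 \sqrt{17}}{34}\right)\left(- \frac{5}{2} + \frac{\sqrt{17}}{2}\right)^n + \left(\frac{5}{2} - \frac{37 \sqrt{17}}{34}\right)\left(- \frac{5}{2} - \frac{\sqrt{17}}{2}\right)^n.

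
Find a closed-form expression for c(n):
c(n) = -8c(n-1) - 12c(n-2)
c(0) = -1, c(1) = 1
Characteristic equation: x² + 8x + 12 = 0, which factors as (x - (-6))(x - (-2)) = 0.
Roots r₁ = -6, r₂ = -2 (distinct).
General solution: c(n) = A·(-6)^n + B·(-2)^n.
From c(0) = -1: A + B = -1.
From c(1) = 1: -6A - 2B = 1.
Solving: A = \frac{1}{4}, B = - \frac{5}{4}.
So c(n) = - \frac{5 \left(-2\right)^{n}}{4} + \frac{\left(-6\right)^{n}}{4}.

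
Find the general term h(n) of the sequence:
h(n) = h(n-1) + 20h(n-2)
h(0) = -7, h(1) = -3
Characteristic equation: x² - x - 20 = 0, which factors as (x - (-4))(x - (5)) = 0.
Roots r₁ = -4, r₂ = 5 (distinct).
General solution: h(n) = A·(-4)^n + B·(5)^n.
From h(0) = -7: A + B = -7.
From h(1) = -3: -4A + 5B = -3.
Solving: A = - \frac{32}{9}, B = - \frac{31}{9}.
So h(n) = - \frac{32 \left(-4\right)^{n}}{9} - \frac{31 \cdot 5^{n}}{9}.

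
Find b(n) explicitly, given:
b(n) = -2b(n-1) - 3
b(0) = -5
First-order linear non-homogeneous.
Homogeneous solution: b_h(n) = A·(-2)^n.
Try constant particular solution b_p = K: K = -2K - 3 ⇒ K = -1.
General: b(n) = A·(-2)^n - 1.
Apply b(0) = -5: A - 1 = -5 ⇒ A = -4.
So b(n) = - 4 \left(-2\right)^{n} - 1.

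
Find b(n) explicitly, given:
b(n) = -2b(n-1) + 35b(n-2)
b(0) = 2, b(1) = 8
Characteristic equation: x² + 2x - 35 = 0, which factors as (x - (5))(x - (-7)) = 0.
Roots r₁ = 5, r₂ = -7 (distinct).
General solution: b(n) = A·(5)^n + B·(-7)^n.
From b(0) = 2: A + B = 2.
From b(1) = 8: 5A - 7B = 8.
Solving: A = \frac{11}{6}, B = \frac{1}{6}.
So b(n) = \frac{\left(-7\right)^{n}}{6} + \frac{11 \cdot 5^{n}}{6}.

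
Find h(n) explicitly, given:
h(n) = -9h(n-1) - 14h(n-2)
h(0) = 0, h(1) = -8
Characteristic equation: x² + 9x + 14 = 0, which factors as (x - (-2))(x - (-7)) = 0.
Roots r₁ = -2, r₂ = -7 (distinct).
General solution: h(n) = A·(-2)^n + B·(-7)^n.
From h(0) = 0: A + B = 0.
From h(1) = -8: -2A - 7B = -8.
Solving: A = - \frac{8}{5}, B = \frac{8}{5}.
So h(n) = - \frac{8 \left(-2\right)^{n}}{5} + \frac{8 \left(-7\right)^{n}}{5}.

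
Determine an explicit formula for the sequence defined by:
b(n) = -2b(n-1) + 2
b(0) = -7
First-order linear non-homogeneous.
Homogeneous solution: b_h(n) = A·(-2)^n.
Try constant particular solution b_p = K: K = -2K + 2 ⇒ K = \frac{2}{3}.
General: b(n) = A·(-2)^n + \frac{2}{3}.
Apply b(0) = -7: A + \frac{2}{3} = -7 ⇒ A = - \frac{23}{3}.
So b(n) = \frac{2}{3} - \frac{23 \left(-2\right)^{n}}{3}.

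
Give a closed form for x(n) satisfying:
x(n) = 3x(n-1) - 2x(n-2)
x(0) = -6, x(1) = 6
Characteristic equation: x² - 3x + 2 = 0, which factors as (x - (1))(x - (2)) = 0.
Roots r₁ = 1, r₂ = 2 (distinct).
General solution: x(n) = A·(1)^n + B·(2)^n.
From x(0) = -6: A + B = -6.
From x(1) = 6: A + 2B = 6.
Solving: A = -18, B = 12.
So x(n) = 12 \cdot 2^{n} - 18.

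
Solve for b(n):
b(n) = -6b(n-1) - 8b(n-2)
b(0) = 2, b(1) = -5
Characteristic equation: x² + 6x + 8 = 0, which factors as (x - (-4))(x - (-2)) = 0.
Roots r₁ = -4, r₂ = -2 (distinct).
General solution: b(n) = A·(-4)^n + B·(-2)^n.
From b(0) = 2: A + B = 2.
From b(1) = -5: -4A - 2B = -5.
Solving: A = \frac{1}{2}, B = \frac{3}{2}.
So b(n) = \frac{3 \left(-2\right)^{n}}{2} + \frac{\left(-4\right)^{n}}{2}.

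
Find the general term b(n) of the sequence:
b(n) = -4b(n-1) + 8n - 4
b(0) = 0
First-order linear with linear forcing.
Homogeneous solution: b_h(n) = A·(-4)^n.
Try particular b_p(n) = pn + q. Substituting:
  pn + q = -4(p(n-1) + q) + 8n - 4.
Matching the n-coefficient: p = -4p + 8 ⇒ p = \frac{8}{5}.
Matching constants: q = 4p - 4q - 4 ⇒ q = \frac{12}{25}.
General: b(n) = A·(-4)^n + \frac{8 n}{5} + \frac{12}{25}.
Apply b(0) = 0: A + \frac{12}{25} = 0 ⇒ A = - \frac{12}{25}.
So b(n) = - \frac{12 \left(-4\right)^{n}}{25} + \frac{8 n}{5} + \frac{12}{25}.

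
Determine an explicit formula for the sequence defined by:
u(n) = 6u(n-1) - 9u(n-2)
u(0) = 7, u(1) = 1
Characteristic equation: x² - 6x + 9 = 0, which is (x - (3))².
Repeated root r = 3.
General solution: u(n) = (A + Bn)·(3)^n.
From u(0) = 7: A = 7.
From u(1) = 1: (A + B)·(3) = 1 ⇒ B = - \frac{20}{3}.
So u(n) = \left(7 - \frac{20 n}{3}\right) \cdot (3)^n.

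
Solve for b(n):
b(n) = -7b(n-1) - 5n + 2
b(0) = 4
First-order linear with linear forcing.
Homogeneous solution: b_h(n) = A·(-7)^n.
Try particular b_p(n) = pn + q. Substituting:
  pn + q = -7(p(n-1) + q) - 5n + 2.
Matching the n-coefficient: p = -7p - 5 ⇒ p = - \frac{5}{8}.
Matching constants: q = 7p - 7q + 2 ⇒ q = - \frac{19}{64}.
General: b(n) = A·(-7)^n - \frac{5 n}{8} - \frac{19}{64}.
Apply b(0) = 4: A - \frac{19}{64} = 4 ⇒ A = \frac{275}{64}.
So b(n) = \frac{275 \left(-7\right)^{n}}{64} - \frac{5 n}{8} - \frac{19}{64}.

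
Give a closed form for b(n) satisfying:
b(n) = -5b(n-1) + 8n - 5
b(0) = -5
First-order linear with linear forcing.
Homogeneous solution: b_h(n) = A·(-5)^n.
Try particular b_p(n) = pn + q. Substituting:
  pn + q = -5(p(n-1) + q) + 8n - 5.
Matching the n-coefficient: p = -5p + 8 ⇒ p = \frac{4}{3}.
Matching constants: q = 5p - 5q - 5 ⇒ q = \frac{5}{18}.
General: b(n) = A·(-5)^n + \frac{4 n}{3} + \frac{5}{18}.
Apply b(0) = -5: A + \frac{5}{18} = -5 ⇒ A = - \frac{95}{18}.
So b(n) = - \frac{95 \left(-5\right)^{n}}{18} + \frac{4 n}{3} + \frac{5}{18}.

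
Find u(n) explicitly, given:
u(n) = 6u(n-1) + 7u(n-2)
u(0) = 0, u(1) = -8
Characteristic equation: x² - 6x - 7 = 0, which factors as (x - (-1))(x - (7)) = 0.
Roots r₁ = -1, r₂ = 7 (distinct).
General solution: u(n) = A·(-1)^n + B·(7)^n.
From u(0) = 0: A + B = 0.
From u(1) = -8: -A + 7B = -8.
Solving: A = 1, B = -1.
So u(n) = \left(-1\right)^{n} - 7^{n}.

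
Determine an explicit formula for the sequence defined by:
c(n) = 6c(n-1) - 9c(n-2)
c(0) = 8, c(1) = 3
Characteristic equation: x² - 6x + 9 = 0, which is (x - (3))².
Repeated root r = 3.
General solution: c(n) = (A + Bn)·(3)^n.
From c(0) = 8: A = 8.
From c(1) = 3: (A + B)·(3) = 3 ⇒ B = -7.
So c(n) = \left(8 - 7 n\right) \cdot (3)^n.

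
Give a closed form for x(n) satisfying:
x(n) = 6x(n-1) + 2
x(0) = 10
First-order linear non-homogeneous.
Homogeneous solution: x_h(n) = A·(6)^n.
Try constant particular solution x_p = K: K = 6K + 2 ⇒ K = - \frac{2}{5}.
General: x(n) = A·(6)^n - \frac{2}{5}.
Apply x(0) = 10: A - \frac{2}{5} = 10 ⇒ A = \frac{52}{5}.
So x(n) = \frac{52 \cdot 6^{n}}{5} - \frac{2}{5}.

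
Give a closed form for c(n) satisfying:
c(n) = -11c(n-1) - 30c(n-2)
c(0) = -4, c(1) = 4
Characteristic equation: x² + 11x + 30 = 0, which factors as (x - (-5))(x - (-6)) = 0.
Roots r₁ = -5, r₂ = -6 (distinct).
General solution: c(n) = A·(-5)^n + B·(-6)^n.
From c(0) = -4: A + B = -4.
From c(1) = 4: -5A - 6B = 4.
Solving: A = -20, B = 16.
So c(n) = - 20 \left(-5\right)^{n} + 16 \left(-6\right)^{n}.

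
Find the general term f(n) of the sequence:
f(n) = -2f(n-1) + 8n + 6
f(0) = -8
First-order linear with linear forcing.
Homogeneous solution: f_h(n) = A·(-2)^n.
Try particular f_p(n) = pn + q. Substituting:
  pn + q = -2(p(n-1) + q) + 8n + 6.
Matching the n-coefficient: p = -2p + 8 ⇒ p = \frac{8}{3}.
Matching constants: q = 2p - 2q + 6 ⇒ q = \frac{34}{9}.
General: f(n) = A·(-2)^n + \frac{8 n}{3} + \frac{34}{9}.
Apply f(0) = -8: A + \frac{34}{9} = -8 ⇒ A = - \frac{106}{9}.
So f(n) = - \frac{106 \left(-2\right)^{n}}{9} + \frac{8 n}{3} + \frac{34}{9}.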